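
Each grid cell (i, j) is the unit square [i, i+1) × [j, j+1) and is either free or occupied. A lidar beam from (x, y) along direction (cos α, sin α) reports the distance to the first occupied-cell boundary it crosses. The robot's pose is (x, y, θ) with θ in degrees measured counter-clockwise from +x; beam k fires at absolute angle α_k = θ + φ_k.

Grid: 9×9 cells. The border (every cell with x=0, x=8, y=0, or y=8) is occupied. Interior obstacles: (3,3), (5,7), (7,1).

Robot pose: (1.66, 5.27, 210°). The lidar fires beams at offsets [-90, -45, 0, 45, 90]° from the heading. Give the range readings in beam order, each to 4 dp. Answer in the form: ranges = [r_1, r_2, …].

beam 1: φ=-90°, α=120°
  d=(-0.5000,0.8660)  start (1,5)  tX=1.3200 tY=0.8429  stride 1/|dx|=2.0000 1/|dy|=1.1547
    cross y-line → (1,6), t=0.8429
    cross x-line → (0,6), t=1.3200 (wall)
  → r_1 = 1.3200
beam 2: φ=-45°, α=165°
  d=(-0.9659,0.2588)  start (1,5)  tX=0.6833 tY=2.8205  stride 1/|dx|=1.0353 1/|dy|=3.8637
    cross x-line → (0,5), t=0.6833 (wall)
  → r_2 = 0.6833
beam 3: φ=0°, α=210°
  d=(-0.8660,-0.5000)  start (1,5)  tX=0.7621 tY=0.5400  stride 1/|dx|=1.1547 1/|dy|=2.0000
    cross y-line → (1,4), t=0.5400
    cross x-line → (0,4), t=0.7621 (wall)
  → r_3 = 0.7621
beam 4: φ=45°, α=255°
  d=(-0.2588,-0.9659)  start (1,5)  tX=2.5500 tY=0.2795  stride 1/|dx|=3.8637 1/|dy|=1.0353
    cross y-line → (1,4), t=0.2795
    cross y-line → (1,3), t=1.3148
    cross y-line → (1,2), t=2.3501
    cross x-line → (0,2), t=2.5500 (wall)
  → r_4 = 2.5500
beam 5: φ=90°, α=300°
  d=(0.5000,-0.8660)  start (1,5)  tX=0.6800 tY=0.3118  stride 1/|dx|=2.0000 1/|dy|=1.1547
    cross y-line → (1,4), t=0.3118
    cross x-line → (2,4), t=0.6800
    cross y-line → (2,3), t=1.4665
    cross y-line → (2,2), t=2.6212
    cross x-line → (3,2), t=2.6800
    cross y-line → (3,1), t=3.7759
    cross x-line → (4,1), t=4.6800
    cross y-line → (4,0), t=4.9306 (wall)
  → r_5 = 4.9306

ranges = [1.3200, 0.6833, 0.7621, 2.5500, 4.9306]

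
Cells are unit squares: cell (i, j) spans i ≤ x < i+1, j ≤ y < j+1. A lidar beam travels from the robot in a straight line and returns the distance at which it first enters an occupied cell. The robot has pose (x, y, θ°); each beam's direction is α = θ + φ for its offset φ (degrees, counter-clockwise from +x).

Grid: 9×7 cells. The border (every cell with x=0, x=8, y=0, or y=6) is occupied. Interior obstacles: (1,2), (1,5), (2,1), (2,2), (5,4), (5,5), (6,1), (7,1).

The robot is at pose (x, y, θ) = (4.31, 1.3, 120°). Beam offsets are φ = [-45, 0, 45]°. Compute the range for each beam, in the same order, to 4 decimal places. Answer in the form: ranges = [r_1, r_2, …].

ranges = [2.7952, 4.6200, 1.3562]

beam 1: φ=-45°, α=75°
  cosα=0.2588 sinα=0.9659 | (4,1) | tMaxX 2.6660 tMaxY 0.7247 | tΔX 3.8637 tΔY 1.0353
    t=0.7247 [y] (4,2)
    t=1.7600 [y] (4,3)
    t=2.6660 [x] (5,3)
    t=2.7952 [y] (5,4) — stop
  → r_1 = 2.7952
beam 2: φ=0°, α=120°
  cosα=-0.5000 sinα=0.8660 | (4,1) | tMaxX 0.6200 tMaxY 0.8083 | tΔX 2.0000 tΔY 1.1547
    t=0.6200 [x] (3,1)
    t=0.8083 [y] (3,2)
    t=1.9630 [y] (3,3)
    t=2.6200 [x] (2,3)
    t=3.1177 [y] (2,4)
    t=4.2724 [y] (2,5)
    t=4.6200 [x] (1,5) — stop
  → r_2 = 4.6200
beam 3: φ=45°, α=165°
  cosα=-0.9659 sinα=0.2588 | (4,1) | tMaxX 0.3209 tMaxY 2.7046 | tΔX 1.0353 tΔY 3.8637
    t=0.3209 [x] (3,1)
    t=1.3562 [x] (2,1) — stop
  → r_3 = 1.3562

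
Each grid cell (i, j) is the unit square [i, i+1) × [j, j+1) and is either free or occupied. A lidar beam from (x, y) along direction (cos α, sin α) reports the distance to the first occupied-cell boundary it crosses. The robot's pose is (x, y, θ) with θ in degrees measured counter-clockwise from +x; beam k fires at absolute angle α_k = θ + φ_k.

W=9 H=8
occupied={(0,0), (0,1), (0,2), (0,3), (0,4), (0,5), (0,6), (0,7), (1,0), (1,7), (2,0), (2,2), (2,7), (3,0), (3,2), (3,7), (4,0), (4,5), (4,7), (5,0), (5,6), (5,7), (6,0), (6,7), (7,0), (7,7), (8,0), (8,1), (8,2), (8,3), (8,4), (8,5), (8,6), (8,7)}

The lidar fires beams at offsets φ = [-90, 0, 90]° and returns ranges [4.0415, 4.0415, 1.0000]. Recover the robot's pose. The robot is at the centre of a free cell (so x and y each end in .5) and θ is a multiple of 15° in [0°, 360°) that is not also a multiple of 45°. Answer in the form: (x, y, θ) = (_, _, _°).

Candidates: 38 free-cell centres × 16 headings = 608 poses. Raycast each; keep the one whose scan matches to 4 dp.
  (4.5, 2.5, 75°): beam 1 = 3.6235 ≠ 4.0415 ✗
  (4.5, 4.5, 60°): beam 2 = 0.5774 ≠ 4.0415 ✗
  (6.5, 2.5, 60°): beam 1 = 1.7321 ≠ 4.0415 ✗
  (2.5, 5.5, 330°): beam 1 = 3.0000 ≠ 4.0415 ✗
  (6.5, 6.5, 285°): beam 1 = 0.5176 ≠ 4.0415 ✗
  …
  (4.5, 3.5, 120°): r_1=4.0415, r_2=4.0415, r_3=1.0000 — all match ✓
Only this pose fits every beam.

(x, y, θ) = (4.5, 3.5, 120°)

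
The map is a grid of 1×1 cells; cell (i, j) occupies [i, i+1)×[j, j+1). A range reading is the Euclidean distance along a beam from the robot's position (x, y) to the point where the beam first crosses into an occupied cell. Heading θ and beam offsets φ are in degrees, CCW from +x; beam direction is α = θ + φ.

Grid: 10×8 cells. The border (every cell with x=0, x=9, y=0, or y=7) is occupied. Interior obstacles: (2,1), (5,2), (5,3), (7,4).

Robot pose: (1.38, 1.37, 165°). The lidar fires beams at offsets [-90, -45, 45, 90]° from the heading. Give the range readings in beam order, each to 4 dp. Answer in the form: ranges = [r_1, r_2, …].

ranges = [5.8286, 0.7600, 0.4388, 0.3831]

beam 1: φ=-90°, α=75°
  cosα=0.2588 sinα=0.9659 | (1,1) | tMaxX 2.3955 tMaxY 0.6522 | tΔX 3.8637 tΔY 1.0353
    t=0.6522 [y] (1,2)
    t=1.6875 [y] (1,3)
    t=2.3955 [x] (2,3)
    t=2.7228 [y] (2,4)
    t=3.7581 [y] (2,5)
    t=4.7933 [y] (2,6)
    t=5.8286 [y] (2,7) — stop
  → r_1 = 5.8286
beam 2: φ=-45°, α=120°
  cosα=-0.5000 sinα=0.8660 | (1,1) | tMaxX 0.7600 tMaxY 0.7275 | tΔX 2.0000 tΔY 1.1547
    t=0.7275 [y] (1,2)
    t=0.7600 [x] (0,2) — stop
  → r_2 = 0.7600
beam 3: φ=45°, α=210°
  cosα=-0.8660 sinα=-0.5000 | (1,1) | tMaxX 0.4388 tMaxY 0.7400 | tΔX 1.1547 tΔY 2.0000
    t=0.4388 [x] (0,1) — stop
  → r_3 = 0.4388
beam 4: φ=90°, α=255°
  cosα=-0.2588 sinα=-0.9659 | (1,1) | tMaxX 1.4682 tMaxY 0.3831 | tΔX 3.8637 tΔY 1.0353
    t=0.3831 [y] (1,0) — stop
  → r_4 = 0.3831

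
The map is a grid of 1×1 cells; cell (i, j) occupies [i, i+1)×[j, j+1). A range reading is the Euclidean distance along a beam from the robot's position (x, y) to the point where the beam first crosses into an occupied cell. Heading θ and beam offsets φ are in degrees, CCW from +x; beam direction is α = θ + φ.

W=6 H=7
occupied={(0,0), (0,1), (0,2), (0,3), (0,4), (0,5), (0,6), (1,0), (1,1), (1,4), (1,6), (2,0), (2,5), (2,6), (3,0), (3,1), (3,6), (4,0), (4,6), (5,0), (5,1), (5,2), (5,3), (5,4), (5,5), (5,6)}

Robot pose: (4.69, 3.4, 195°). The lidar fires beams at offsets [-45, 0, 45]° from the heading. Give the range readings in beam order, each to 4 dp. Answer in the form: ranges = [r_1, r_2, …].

beam 1: φ=-45°, α=150°
  cosα=-0.8660 sinα=0.5000 | (4,3) | tMaxX 0.7967 tMaxY 1.2000 | tΔX 1.1547 tΔY 2.0000
    t=0.7967 [x] (3,3)
    t=1.2000 [y] (3,4)
    t=1.9514 [x] (2,4)
    t=3.1061 [x] (1,4) — stop
  → r_1 = 3.1061
beam 2: φ=0°, α=195°
  cosα=-0.9659 sinα=-0.2588 | (4,3) | tMaxX 0.7143 tMaxY 1.5455 | tΔX 1.0353 tΔY 3.8637
    t=0.7143 [x] (3,3)
    t=1.5455 [y] (3,2)
    t=1.7496 [x] (2,2)
    t=2.7849 [x] (1,2)
    t=3.8202 [x] (0,2) — stop
  → r_2 = 3.8202
beam 3: φ=45°, α=240°
  cosα=-0.5000 sinα=-0.8660 | (4,3) | tMaxX 1.3800 tMaxY 0.4619 | tΔX 2.0000 tΔY 1.1547
    t=0.4619 [y] (4,2)
    t=1.3800 [x] (3,2)
    t=1.6166 [y] (3,1) — stop
  → r_3 = 1.6166

ranges = [3.1061, 3.8202, 1.6166]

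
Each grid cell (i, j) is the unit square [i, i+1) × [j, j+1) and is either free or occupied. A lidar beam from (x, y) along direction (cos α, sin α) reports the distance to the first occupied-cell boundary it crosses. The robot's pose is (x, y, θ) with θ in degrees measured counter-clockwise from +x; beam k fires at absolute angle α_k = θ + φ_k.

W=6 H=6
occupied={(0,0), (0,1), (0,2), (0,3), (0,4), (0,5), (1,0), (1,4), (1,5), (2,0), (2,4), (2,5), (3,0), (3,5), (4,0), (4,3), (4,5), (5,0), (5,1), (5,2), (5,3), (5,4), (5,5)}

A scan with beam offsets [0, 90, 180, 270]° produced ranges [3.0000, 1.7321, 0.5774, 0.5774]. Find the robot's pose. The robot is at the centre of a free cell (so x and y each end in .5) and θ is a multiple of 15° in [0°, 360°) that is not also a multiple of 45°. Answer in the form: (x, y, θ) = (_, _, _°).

(x, y, θ) = (4.5, 2.5, 150°)

Candidates: 13 free-cell centres × 16 headings = 208 poses. Raycast each; keep the one whose scan matches to 4 dp.
  (4.5, 4.5, 300°): beam 1 = 0.5774 ≠ 3.0000 ✗
  (2.5, 3.5, 165°): beam 1 = 1.5529 ≠ 3.0000 ✗
  (3.5, 2.5, 150°): beam 1 = 2.8868 ≠ 3.0000 ✗
  (3.5, 4.5, 120°): beam 1 = 0.5774 ≠ 3.0000 ✗
  (1.5, 3.5, 240°): beam 1 = 1.0000 ≠ 3.0000 ✗
  …
  (4.5, 2.5, 150°): r_1=3.0000, r_2=1.7321, r_3=0.5774, r_4=0.5774 — all match ✓
Only this pose fits every beam.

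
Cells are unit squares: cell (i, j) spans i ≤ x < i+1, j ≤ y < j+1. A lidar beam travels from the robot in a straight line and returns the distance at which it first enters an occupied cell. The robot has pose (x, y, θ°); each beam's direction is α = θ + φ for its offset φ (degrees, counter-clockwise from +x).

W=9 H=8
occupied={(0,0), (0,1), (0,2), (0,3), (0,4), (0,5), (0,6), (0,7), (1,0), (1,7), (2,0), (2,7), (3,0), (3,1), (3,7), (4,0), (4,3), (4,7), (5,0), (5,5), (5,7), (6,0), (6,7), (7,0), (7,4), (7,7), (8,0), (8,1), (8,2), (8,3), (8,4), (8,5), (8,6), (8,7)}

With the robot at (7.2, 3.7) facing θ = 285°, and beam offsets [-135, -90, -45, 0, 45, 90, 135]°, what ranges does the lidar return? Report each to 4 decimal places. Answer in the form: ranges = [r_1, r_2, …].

beam 1: φ=-135°, α=150°
  direction (-0.8660, 0.5000); cell (7,3); t to first gridline: x 0.2309, y 0.6000 (then +1.1547 / +2.0000)
    (6,3) via x @ 0.2309
    (6,4) via y @ 0.6000
    (5,4) via x @ 1.3856
    (4,4) via x @ 2.5403
    (4,5) via y @ 2.6000
    (3,5) via x @ 3.6950
    (3,6) via y @ 4.6000
    (2,6) via x @ 4.8497
    (1,6) via x @ 6.0044
    (1,7) via y @ 6.6000  # hit
  → r_1 = 6.6000
beam 2: φ=-90°, α=195°
  direction (-0.9659, -0.2588); cell (7,3); t to first gridline: x 0.2071, y 2.7046 (then +1.0353 / +3.8637)
    (6,3) via x @ 0.2071
    (5,3) via x @ 1.2423
    (4,3) via x @ 2.2776  # hit
  → r_2 = 2.2776
beam 3: φ=-45°, α=240°
  direction (-0.5000, -0.8660); cell (7,3); t to first gridline: x 0.4000, y 0.8083 (then +2.0000 / +1.1547)
    (6,3) via x @ 0.4000
    (6,2) via y @ 0.8083
    (6,1) via y @ 1.9630
    (5,1) via x @ 2.4000
    (5,0) via y @ 3.1177  # hit
  → r_3 = 3.1177
beam 4: φ=0°, α=285°
  direction (0.2588, -0.9659); cell (7,3); t to first gridline: x 3.0910, y 0.7247 (then +3.8637 / +1.0353)
    (7,2) via y @ 0.7247
    (7,1) via y @ 1.7600
    (7,0) via y @ 2.7952  # hit
  → r_4 = 2.7952
beam 5: φ=45°, α=330°
  direction (0.8660, -0.5000); cell (7,3); t to first gridline: x 0.9238, y 1.4000 (then +1.1547 / +2.0000)
    (8,3) via x @ 0.9238  # hit
  → r_5 = 0.9238
beam 6: φ=90°, α=15°
  direction (0.9659, 0.2588); cell (7,3); t to first gridline: x 0.8282, y 1.1591 (then +1.0353 / +3.8637)
    (8,3) via x @ 0.8282  # hit
  → r_6 = 0.8282
beam 7: φ=135°, α=60°
  direction (0.5000, 0.8660); cell (7,3); t to first gridline: x 1.6000, y 0.3464 (then +2.0000 / +1.1547)
    (7,4) via y @ 0.3464  # hit
  → r_7 = 0.3464

ranges = [6.6000, 2.2776, 3.1177, 2.7952, 0.9238, 0.8282, 0.3464]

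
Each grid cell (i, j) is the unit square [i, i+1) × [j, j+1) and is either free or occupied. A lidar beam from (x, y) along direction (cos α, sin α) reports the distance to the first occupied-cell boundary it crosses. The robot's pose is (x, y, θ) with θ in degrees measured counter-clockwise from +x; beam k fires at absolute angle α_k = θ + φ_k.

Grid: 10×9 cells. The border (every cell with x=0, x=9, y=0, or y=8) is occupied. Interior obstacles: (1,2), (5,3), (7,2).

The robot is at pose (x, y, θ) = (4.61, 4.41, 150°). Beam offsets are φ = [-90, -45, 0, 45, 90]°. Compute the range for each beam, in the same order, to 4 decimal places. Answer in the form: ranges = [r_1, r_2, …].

beam 1: φ=-90°, α=60°
  cosα=0.5000 sinα=0.8660 | (4,4) | tMaxX 0.7800 tMaxY 0.6813 | tΔX 2.0000 tΔY 1.1547
    t=0.6813 [y] (4,5)
    t=0.7800 [x] (5,5)
    t=1.8360 [y] (5,6)
    t=2.7800 [x] (6,6)
    t=2.9907 [y] (6,7)
    t=4.1454 [y] (6,8) — stop
  → r_1 = 4.1454
beam 2: φ=-45°, α=105°
  cosα=-0.2588 sinα=0.9659 | (4,4) | tMaxX 2.3569 tMaxY 0.6108 | tΔX 3.8637 tΔY 1.0353
    t=0.6108 [y] (4,5)
    t=1.6461 [y] (4,6)
    t=2.3569 [x] (3,6)
    t=2.6814 [y] (3,7)
    t=3.7166 [y] (3,8) — stop
  → r_2 = 3.7166
beam 3: φ=0°, α=150°
  cosα=-0.8660 sinα=0.5000 | (4,4) | tMaxX 0.7044 tMaxY 1.1800 | tΔX 1.1547 tΔY 2.0000
    t=0.7044 [x] (3,4)
    t=1.1800 [y] (3,5)
    t=1.8591 [x] (2,5)
    t=3.0138 [x] (1,5)
    t=3.1800 [y] (1,6)
    t=4.1685 [x] (0,6) — stop
  → r_3 = 4.1685
beam 4: φ=45°, α=195°
  cosα=-0.9659 sinα=-0.2588 | (4,4) | tMaxX 0.6315 tMaxY 1.5841 | tΔX 1.0353 tΔY 3.8637
    t=0.6315 [x] (3,4)
    t=1.5841 [y] (3,3)
    t=1.6668 [x] (2,3)
    t=2.7021 [x] (1,3)
    t=3.7373 [x] (0,3) — stop
  → r_4 = 3.7373
beam 5: φ=90°, α=240°
  cosα=-0.5000 sinα=-0.8660 | (4,4) | tMaxX 1.2200 tMaxY 0.4734 | tΔX 2.0000 tΔY 1.1547
    t=0.4734 [y] (4,3)
    t=1.2200 [x] (3,3)
    t=1.6281 [y] (3,2)
    t=2.7828 [y] (3,1)
    t=3.2200 [x] (2,1)
    t=3.9375 [y] (2,0) — stop
  → r_5 = 3.9375

ranges = [4.1454, 3.7166, 4.1685, 3.7373, 3.9375]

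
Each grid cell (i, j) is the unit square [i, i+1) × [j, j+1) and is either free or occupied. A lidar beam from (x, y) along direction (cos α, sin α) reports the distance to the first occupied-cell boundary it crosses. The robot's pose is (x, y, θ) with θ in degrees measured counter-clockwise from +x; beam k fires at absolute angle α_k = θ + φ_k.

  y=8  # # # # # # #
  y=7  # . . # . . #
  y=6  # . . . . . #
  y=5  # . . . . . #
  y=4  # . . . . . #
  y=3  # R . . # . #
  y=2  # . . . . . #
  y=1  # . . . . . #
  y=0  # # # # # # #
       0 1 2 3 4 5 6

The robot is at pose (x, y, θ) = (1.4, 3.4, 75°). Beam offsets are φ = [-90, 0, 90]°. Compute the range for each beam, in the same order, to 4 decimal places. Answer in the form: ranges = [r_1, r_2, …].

ranges = [4.7623, 4.7623, 0.4141]

beam 1: φ=-90°, α=345°
  dir = (cos 345°, sin 345°) = (0.9659, -0.2588); from cell (1,3)
  next x-line at t=0.6212, next y-line at t=1.5455; Δt_x=1.0353, Δt_y=3.8637
    x: enter (2,3) at t=0.6212
    y: enter (2,2) at t=1.5455
    x: enter (3,2) at t=1.6564
    x: enter (4,2) at t=2.6917
    x: enter (5,2) at t=3.7270
    x: enter (6,2) at t=4.7623 ← occupied
  → r_1 = 4.7623
beam 2: φ=0°, α=75°
  dir = (cos 75°, sin 75°) = (0.2588, 0.9659); from cell (1,3)
  next x-line at t=2.3182, next y-line at t=0.6212; Δt_x=3.8637, Δt_y=1.0353
    y: enter (1,4) at t=0.6212
    y: enter (1,5) at t=1.6564
    x: enter (2,5) at t=2.3182
    y: enter (2,6) at t=2.6917
    y: enter (2,7) at t=3.7270
    y: enter (2,8) at t=4.7623 ← occupied
  → r_2 = 4.7623
beam 3: φ=90°, α=165°
  dir = (cos 165°, sin 165°) = (-0.9659, 0.2588); from cell (1,3)
  next x-line at t=0.4141, next y-line at t=2.3182; Δt_x=1.0353, Δt_y=3.8637
    x: enter (0,3) at t=0.4141 ← occupied
  → r_3 = 0.4141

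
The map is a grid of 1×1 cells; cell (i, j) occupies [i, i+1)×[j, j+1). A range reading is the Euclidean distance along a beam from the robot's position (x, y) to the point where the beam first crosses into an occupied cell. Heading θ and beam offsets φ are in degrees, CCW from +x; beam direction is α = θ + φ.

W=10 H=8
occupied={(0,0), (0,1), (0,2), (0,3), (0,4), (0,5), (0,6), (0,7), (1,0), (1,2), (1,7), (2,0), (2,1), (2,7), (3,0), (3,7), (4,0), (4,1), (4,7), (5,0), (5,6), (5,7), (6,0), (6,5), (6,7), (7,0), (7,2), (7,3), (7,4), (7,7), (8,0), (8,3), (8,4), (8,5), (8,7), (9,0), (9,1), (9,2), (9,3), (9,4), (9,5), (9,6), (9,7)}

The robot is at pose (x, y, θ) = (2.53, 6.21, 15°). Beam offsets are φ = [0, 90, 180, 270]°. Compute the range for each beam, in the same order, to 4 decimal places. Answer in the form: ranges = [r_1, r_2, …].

ranges = [2.5571, 0.8179, 1.5840, 5.3938]

beam 1: φ=0°, α=15°
  d=(0.9659,0.2588)  start (2,6)  tX=0.4866 tY=3.0523  stride 1/|dx|=1.0353 1/|dy|=3.8637
    cross x-line → (3,6), t=0.4866
    cross x-line → (4,6), t=1.5219
    cross x-line → (5,6), t=2.5571 (wall)
  → r_1 = 2.5571
beam 2: φ=90°, α=105°
  d=(-0.2588,0.9659)  start (2,6)  tX=2.0478 tY=0.8179  stride 1/|dx|=3.8637 1/|dy|=1.0353
    cross y-line → (2,7), t=0.8179 (wall)
  → r_2 = 0.8179
beam 3: φ=180°, α=195°
  d=(-0.9659,-0.2588)  start (2,6)  tX=0.5487 tY=0.8114  stride 1/|dx|=1.0353 1/|dy|=3.8637
    cross x-line → (1,6), t=0.5487
    cross y-line → (1,5), t=0.8114
    cross x-line → (0,5), t=1.5840 (wall)
  → r_3 = 1.5840
beam 4: φ=270°, α=285°
  d=(0.2588,-0.9659)  start (2,6)  tX=1.8159 tY=0.2174  stride 1/|dx|=3.8637 1/|dy|=1.0353
    cross y-line → (2,5), t=0.2174
    cross y-line → (2,4), t=1.2527
    cross x-line → (3,4), t=1.8159
    cross y-line → (3,3), t=2.2880
    cross y-line → (3,2), t=3.3232
    cross y-line → (3,1), t=4.3585
    cross y-line → (3,0), t=5.3938 (wall)
  → r_4 = 5.3938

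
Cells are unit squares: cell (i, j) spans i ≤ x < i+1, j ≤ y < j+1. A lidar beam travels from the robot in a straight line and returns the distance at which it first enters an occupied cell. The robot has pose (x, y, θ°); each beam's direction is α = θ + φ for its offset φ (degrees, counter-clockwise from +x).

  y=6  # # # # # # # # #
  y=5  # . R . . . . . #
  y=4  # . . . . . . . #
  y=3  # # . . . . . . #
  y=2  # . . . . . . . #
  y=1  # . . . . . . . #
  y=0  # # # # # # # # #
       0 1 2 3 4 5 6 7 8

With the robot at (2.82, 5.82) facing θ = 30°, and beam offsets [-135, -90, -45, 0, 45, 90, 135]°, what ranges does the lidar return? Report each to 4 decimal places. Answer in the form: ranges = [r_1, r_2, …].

ranges = [4.9900, 5.5657, 5.3627, 0.3600, 0.1863, 0.2078, 0.6955]

beam 1: φ=-135°, α=255°
  d=(-0.2588,-0.9659)  start (2,5)  tX=3.1682 tY=0.8489  stride 1/|dx|=3.8637 1/|dy|=1.0353
    cross y-line → (2,4), t=0.8489
    cross y-line → (2,3), t=1.8842
    cross y-line → (2,2), t=2.9195
    cross x-line → (1,2), t=3.1682
    cross y-line → (1,1), t=3.9548
    cross y-line → (1,0), t=4.9900 (wall)
  → r_1 = 4.9900
beam 2: φ=-90°, α=300°
  d=(0.5000,-0.8660)  start (2,5)  tX=0.3600 tY=0.9469  stride 1/|dx|=2.0000 1/|dy|=1.1547
    cross x-line → (3,5), t=0.3600
    cross y-line → (3,4), t=0.9469
    cross y-line → (3,3), t=2.1016
    cross x-line → (4,3), t=2.3600
    cross y-line → (4,2), t=3.2563
    cross x-line → (5,2), t=4.3600
    cross y-line → (5,1), t=4.4110
    cross y-line → (5,0), t=5.5657 (wall)
  → r_2 = 5.5657
beam 3: φ=-45°, α=345°
  d=(0.9659,-0.2588)  start (2,5)  tX=0.1863 tY=3.1682  stride 1/|dx|=1.0353 1/|dy|=3.8637
    cross x-line → (3,5), t=0.1863
    cross x-line → (4,5), t=1.2216
    cross x-line → (5,5), t=2.2569
    cross y-line → (5,4), t=3.1682
    cross x-line → (6,4), t=3.2922
    cross x-line → (7,4), t=4.3275
    cross x-line → (8,4), t=5.3627 (wall)
  → r_3 = 5.3627
beam 4: φ=0°, α=30°
  d=(0.8660,0.5000)  start (2,5)  tX=0.2078 tY=0.3600  stride 1/|dx|=1.1547 1/|dy|=2.0000
    cross x-line → (3,5), t=0.2078
    cross y-line → (3,6), t=0.3600 (wall)
  → r_4 = 0.3600
beam 5: φ=45°, α=75°
  d=(0.2588,0.9659)  start (2,5)  tX=0.6955 tY=0.1863  stride 1/|dx|=3.8637 1/|dy|=1.0353
    cross y-line → (2,6), t=0.1863 (wall)
  → r_5 = 0.1863
beam 6: φ=90°, α=120°
  d=(-0.5000,0.8660)  start (2,5)  tX=1.6400 tY=0.2078  stride 1/|dx|=2.0000 1/|dy|=1.1547
    cross y-line → (2,6), t=0.2078 (wall)
  → r_6 = 0.2078
beam 7: φ=135°, α=165°
  d=(-0.9659,0.2588)  start (2,5)  tX=0.8489 tY=0.6955  stride 1/|dx|=1.0353 1/|dy|=3.8637
    cross y-line → (2,6), t=0.6955 (wall)
  → r_7 = 0.6955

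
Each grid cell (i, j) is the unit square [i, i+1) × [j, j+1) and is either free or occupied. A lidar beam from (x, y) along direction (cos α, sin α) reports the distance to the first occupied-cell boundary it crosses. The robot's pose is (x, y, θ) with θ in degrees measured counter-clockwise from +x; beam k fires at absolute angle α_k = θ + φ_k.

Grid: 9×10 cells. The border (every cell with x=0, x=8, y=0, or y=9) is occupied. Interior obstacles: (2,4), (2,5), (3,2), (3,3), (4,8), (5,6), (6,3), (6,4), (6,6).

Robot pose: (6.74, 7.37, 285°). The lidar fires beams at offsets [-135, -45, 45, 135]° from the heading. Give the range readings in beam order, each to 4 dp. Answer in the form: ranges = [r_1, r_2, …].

beam 1: φ=-135°, α=150°
  direction (-0.8660, 0.5000); cell (6,7); t to first gridline: x 0.8545, y 1.2600 (then +1.1547 / +2.0000)
    (5,7) via x @ 0.8545
    (5,8) via y @ 1.2600
    (4,8) via x @ 2.0092  # hit
  → r_1 = 2.0092
beam 2: φ=-45°, α=240°
  direction (-0.5000, -0.8660); cell (6,7); t to first gridline: x 1.4800, y 0.4272 (then +2.0000 / +1.1547)
    (6,6) via y @ 0.4272  # hit
  → r_2 = 0.4272
beam 3: φ=45°, α=330°
  direction (0.8660, -0.5000); cell (6,7); t to first gridline: x 0.3002, y 0.7400 (then +1.1547 / +2.0000)
    (7,7) via x @ 0.3002
    (7,6) via y @ 0.7400
    (8,6) via x @ 1.4549  # hit
  → r_3 = 1.4549
beam 4: φ=135°, α=60°
  direction (0.5000, 0.8660); cell (6,7); t to first gridline: x 0.5200, y 0.7275 (then +2.0000 / +1.1547)
    (7,7) via x @ 0.5200
    (7,8) via y @ 0.7275
    (7,9) via y @ 1.8822  # hit
  → r_4 = 1.8822

ranges = [2.0092, 0.4272, 1.4549, 1.8822]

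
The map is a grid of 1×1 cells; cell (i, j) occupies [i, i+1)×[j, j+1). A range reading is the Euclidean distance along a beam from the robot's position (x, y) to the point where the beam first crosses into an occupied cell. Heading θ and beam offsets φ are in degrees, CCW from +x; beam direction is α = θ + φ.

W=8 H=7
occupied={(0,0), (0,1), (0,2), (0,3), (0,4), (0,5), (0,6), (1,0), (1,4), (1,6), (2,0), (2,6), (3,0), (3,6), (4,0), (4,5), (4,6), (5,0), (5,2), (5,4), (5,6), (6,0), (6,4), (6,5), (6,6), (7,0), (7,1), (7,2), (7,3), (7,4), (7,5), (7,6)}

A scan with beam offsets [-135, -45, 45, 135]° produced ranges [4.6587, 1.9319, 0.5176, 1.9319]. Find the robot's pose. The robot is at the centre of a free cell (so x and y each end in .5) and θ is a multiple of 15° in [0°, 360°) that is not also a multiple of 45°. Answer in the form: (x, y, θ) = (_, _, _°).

(x, y, θ) = (3.5, 1.5, 240°)

Candidates: 24 free-cell centres × 16 headings = 384 poses. Raycast each; keep the one whose scan matches to 4 dp.
  (5.5, 3.5, 150°): beam 1 = 1.5529 ≠ 4.6587 ✗
  (4.5, 1.5, 345°): beam 1 = 1.0000 ≠ 4.6587 ✗
  (1.5, 3.5, 240°): beam 1 = 0.5176 ≠ 4.6587 ✗
  (3.5, 1.5, 255°): beam 1 = 3.0000 ≠ 4.6587 ✗
  …
  (3.5, 1.5, 240°): r_1=4.6587, r_2=1.9319, r_3=0.5176, r_4=1.9319 — all match ✓
No second candidate reproduces the full scan.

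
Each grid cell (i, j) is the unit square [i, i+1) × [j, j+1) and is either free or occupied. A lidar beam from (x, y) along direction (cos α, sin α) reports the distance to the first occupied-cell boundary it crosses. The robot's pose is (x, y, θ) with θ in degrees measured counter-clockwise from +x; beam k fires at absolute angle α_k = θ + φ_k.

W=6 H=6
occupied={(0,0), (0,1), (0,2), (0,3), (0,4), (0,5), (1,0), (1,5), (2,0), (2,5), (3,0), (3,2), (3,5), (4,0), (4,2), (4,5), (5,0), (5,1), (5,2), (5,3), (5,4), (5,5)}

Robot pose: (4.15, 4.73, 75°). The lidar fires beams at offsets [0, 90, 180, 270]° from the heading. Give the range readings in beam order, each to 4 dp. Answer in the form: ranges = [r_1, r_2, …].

ranges = [0.2795, 1.0432, 1.7910, 0.8800]

beam 1: φ=0°, α=75°
  cosα=0.2588 sinα=0.9659 | (4,4) | tMaxX 3.2841 tMaxY 0.2795 | tΔX 3.8637 tΔY 1.0353
    t=0.2795 [y] (4,5) — stop
  → r_1 = 0.2795
beam 2: φ=90°, α=165°
  cosα=-0.9659 sinα=0.2588 | (4,4) | tMaxX 0.1553 tMaxY 1.0432 | tΔX 1.0353 tΔY 3.8637
    t=0.1553 [x] (3,4)
    t=1.0432 [y] (3,5) — stop
  → r_2 = 1.0432
beam 3: φ=180°, α=255°
  cosα=-0.2588 sinα=-0.9659 | (4,4) | tMaxX 0.5796 tMaxY 0.7558 | tΔX 3.8637 tΔY 1.0353
    t=0.5796 [x] (3,4)
    t=0.7558 [y] (3,3)
    t=1.7910 [y] (3,2) — stop
  → r_3 = 1.7910
beam 4: φ=270°, α=345°
  cosα=0.9659 sinα=-0.2588 | (4,4) | tMaxX 0.8800 tMaxY 2.8205 | tΔX 1.0353 tΔY 3.8637
    t=0.8800 [x] (5,4) — stop
  → r_4 = 0.8800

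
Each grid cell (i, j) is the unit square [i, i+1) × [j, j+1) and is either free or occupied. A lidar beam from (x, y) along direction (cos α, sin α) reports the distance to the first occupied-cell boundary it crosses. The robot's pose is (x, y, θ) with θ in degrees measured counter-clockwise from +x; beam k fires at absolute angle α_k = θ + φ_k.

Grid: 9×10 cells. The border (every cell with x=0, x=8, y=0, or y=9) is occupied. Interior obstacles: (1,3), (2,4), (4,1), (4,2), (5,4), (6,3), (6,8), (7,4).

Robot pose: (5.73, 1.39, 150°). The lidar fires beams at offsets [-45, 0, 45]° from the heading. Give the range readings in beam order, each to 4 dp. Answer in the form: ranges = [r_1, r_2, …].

ranges = [2.7021, 0.8429, 0.7558]

beam 1: φ=-45°, α=105°
  dir = (cos 105°, sin 105°) = (-0.2588, 0.9659); from cell (5,1)
  next x-line at t=2.8205, next y-line at t=0.6315; Δt_x=3.8637, Δt_y=1.0353
    y: enter (5,2) at t=0.6315
    y: enter (5,3) at t=1.6668
    y: enter (5,4) at t=2.7021 ← occupied
  → r_1 = 2.7021
beam 2: φ=0°, α=150°
  dir = (cos 150°, sin 150°) = (-0.8660, 0.5000); from cell (5,1)
  next x-line at t=0.8429, next y-line at t=1.2200; Δt_x=1.1547, Δt_y=2.0000
    x: enter (4,1) at t=0.8429 ← occupied
  → r_2 = 0.8429
beam 3: φ=45°, α=195°
  dir = (cos 195°, sin 195°) = (-0.9659, -0.2588); from cell (5,1)
  next x-line at t=0.7558, next y-line at t=1.5068; Δt_x=1.0353, Δt_y=3.8637
    x: enter (4,1) at t=0.7558 ← occupied
  → r_3 = 0.7558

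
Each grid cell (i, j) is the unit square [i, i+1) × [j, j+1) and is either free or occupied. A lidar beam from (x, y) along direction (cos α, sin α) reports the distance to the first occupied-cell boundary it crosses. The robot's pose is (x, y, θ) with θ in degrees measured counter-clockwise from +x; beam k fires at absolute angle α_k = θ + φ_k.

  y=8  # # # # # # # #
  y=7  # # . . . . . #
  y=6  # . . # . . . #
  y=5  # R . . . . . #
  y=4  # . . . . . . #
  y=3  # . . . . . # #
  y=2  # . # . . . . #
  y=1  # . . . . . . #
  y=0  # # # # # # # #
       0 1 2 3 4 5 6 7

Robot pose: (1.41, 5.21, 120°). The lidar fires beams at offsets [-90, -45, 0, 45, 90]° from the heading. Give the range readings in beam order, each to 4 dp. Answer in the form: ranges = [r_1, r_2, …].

ranges = [1.8360, 1.8531, 0.8200, 0.4245, 0.4734]

beam 1: φ=-90°, α=30°
  dir = (cos 30°, sin 30°) = (0.8660, 0.5000); from cell (1,5)
  next x-line at t=0.6813, next y-line at t=1.5800; Δt_x=1.1547, Δt_y=2.0000
    x: enter (2,5) at t=0.6813
    y: enter (2,6) at t=1.5800
    x: enter (3,6) at t=1.8360 ← occupied
  → r_1 = 1.8360
beam 2: φ=-45°, α=75°
  dir = (cos 75°, sin 75°) = (0.2588, 0.9659); from cell (1,5)
  next x-line at t=2.2796, next y-line at t=0.8179; Δt_x=3.8637, Δt_y=1.0353
    y: enter (1,6) at t=0.8179
    y: enter (1,7) at t=1.8531 ← occupied
  → r_2 = 1.8531
beam 3: φ=0°, α=120°
  dir = (cos 120°, sin 120°) = (-0.5000, 0.8660); from cell (1,5)
  next x-line at t=0.8200, next y-line at t=0.9122; Δt_x=2.0000, Δt_y=1.1547
    x: enter (0,5) at t=0.8200 ← occupied
  → r_3 = 0.8200
beam 4: φ=45°, α=165°
  dir = (cos 165°, sin 165°) = (-0.9659, 0.2588); from cell (1,5)
  next x-line at t=0.4245, next y-line at t=3.0523; Δt_x=1.0353, Δt_y=3.8637
    x: enter (0,5) at t=0.4245 ← occupied
  → r_4 = 0.4245
beam 5: φ=90°, α=210°
  dir = (cos 210°, sin 210°) = (-0.8660, -0.5000); from cell (1,5)
  next x-line at t=0.4734, next y-line at t=0.4200; Δt_x=1.1547, Δt_y=2.0000
    y: enter (1,4) at t=0.4200
    x: enter (0,4) at t=0.4734 ← occupied
  → r_5 = 0.4734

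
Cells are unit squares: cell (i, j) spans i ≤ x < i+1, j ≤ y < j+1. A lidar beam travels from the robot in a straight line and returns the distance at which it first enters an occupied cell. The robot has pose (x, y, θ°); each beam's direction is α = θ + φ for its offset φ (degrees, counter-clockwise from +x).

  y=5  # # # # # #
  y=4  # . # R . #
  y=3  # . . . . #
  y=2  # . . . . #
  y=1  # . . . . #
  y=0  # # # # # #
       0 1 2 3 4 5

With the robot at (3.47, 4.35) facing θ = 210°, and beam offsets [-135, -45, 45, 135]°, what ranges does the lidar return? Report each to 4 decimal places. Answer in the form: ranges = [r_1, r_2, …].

ranges = [0.6729, 0.4866, 3.4682, 1.5840]

beam 1: φ=-135°, α=75°
  d=(0.2588,0.9659)  start (3,4)  tX=2.0478 tY=0.6729  stride 1/|dx|=3.8637 1/|dy|=1.0353
    cross y-line → (3,5), t=0.6729 (wall)
  → r_1 = 0.6729
beam 2: φ=-45°, α=165°
  d=(-0.9659,0.2588)  start (3,4)  tX=0.4866 tY=2.5114  stride 1/|dx|=1.0353 1/|dy|=3.8637
    cross x-line → (2,4), t=0.4866 (wall)
  → r_2 = 0.4866
beam 3: φ=45°, α=255°
  d=(-0.2588,-0.9659)  start (3,4)  tX=1.8159 tY=0.3623  stride 1/|dx|=3.8637 1/|dy|=1.0353
    cross y-line → (3,3), t=0.3623
    cross y-line → (3,2), t=1.3976
    cross x-line → (2,2), t=1.8159
    cross y-line → (2,1), t=2.4329
    cross y-line → (2,0), t=3.4682 (wall)
  → r_3 = 3.4682
beam 4: φ=135°, α=345°
  d=(0.9659,-0.2588)  start (3,4)  tX=0.5487 tY=1.3523  stride 1/|dx|=1.0353 1/|dy|=3.8637
    cross x-line → (4,4), t=0.5487
    cross y-line → (4,3), t=1.3523
    cross x-line → (5,3), t=1.5840 (wall)
  → r_4 = 1.5840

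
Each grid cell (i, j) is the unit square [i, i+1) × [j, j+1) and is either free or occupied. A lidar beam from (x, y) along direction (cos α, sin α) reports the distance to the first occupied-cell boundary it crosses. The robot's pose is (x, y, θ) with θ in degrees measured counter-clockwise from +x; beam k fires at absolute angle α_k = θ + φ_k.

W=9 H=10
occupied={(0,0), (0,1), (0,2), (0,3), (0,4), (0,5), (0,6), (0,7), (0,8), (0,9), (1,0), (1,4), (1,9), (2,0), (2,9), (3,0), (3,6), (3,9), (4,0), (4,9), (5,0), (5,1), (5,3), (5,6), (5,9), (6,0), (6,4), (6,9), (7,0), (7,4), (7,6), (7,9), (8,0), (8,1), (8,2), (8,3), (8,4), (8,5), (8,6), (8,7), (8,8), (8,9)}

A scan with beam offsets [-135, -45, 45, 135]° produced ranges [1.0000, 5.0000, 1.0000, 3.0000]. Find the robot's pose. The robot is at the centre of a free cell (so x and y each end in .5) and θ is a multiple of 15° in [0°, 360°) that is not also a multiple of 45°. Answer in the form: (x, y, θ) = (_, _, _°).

(x, y, θ) = (2.5, 5.5, 345°)

Enumerate (i+0.5, j+0.5, θ) over the 48 free cells and 16 admissible headings. For each, cast all 4 beams and compare to the given ranges.
  (6.5, 7.5, 285°): beam 1 = 3.0000 ≠ 1.0000 ✗
  (3.5, 4.5, 330°): beam 1 = 1.5529 ≠ 1.0000 ✗
  (4.5, 5.5, 30°): beam 1 = 4.6587 ≠ 1.0000 ✗
  (7.5, 7.5, 150°): beam 1 = 0.5176 ≠ 1.0000 ✗
  …
  (2.5, 5.5, 345°): r_1=1.0000, r_2=5.0000, r_3=1.0000, r_4=3.0000 — all match ✓
No second candidate reproduces the full scan.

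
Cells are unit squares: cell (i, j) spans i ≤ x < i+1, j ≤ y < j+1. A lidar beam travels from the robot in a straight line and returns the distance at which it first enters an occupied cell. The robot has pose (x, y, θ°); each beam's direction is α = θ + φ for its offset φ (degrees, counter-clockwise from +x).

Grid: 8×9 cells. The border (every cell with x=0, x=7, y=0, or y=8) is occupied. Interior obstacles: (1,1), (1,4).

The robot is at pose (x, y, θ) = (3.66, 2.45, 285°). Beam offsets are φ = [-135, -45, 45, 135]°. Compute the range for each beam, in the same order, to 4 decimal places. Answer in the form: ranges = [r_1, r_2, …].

beam 1: φ=-135°, α=150°
  direction (-0.8660, 0.5000); cell (3,2); t to first gridline: x 0.7621, y 1.1000 (then +1.1547 / +2.0000)
    (2,2) via x @ 0.7621
    (2,3) via y @ 1.1000
    (1,3) via x @ 1.9168
    (0,3) via x @ 3.0715  # hit
  → r_1 = 3.0715
beam 2: φ=-45°, α=240°
  direction (-0.5000, -0.8660); cell (3,2); t to first gridline: x 1.3200, y 0.5196 (then +2.0000 / +1.1547)
    (3,1) via y @ 0.5196
    (2,1) via x @ 1.3200
    (2,0) via y @ 1.6743  # hit
  → r_2 = 1.6743
beam 3: φ=45°, α=330°
  direction (0.8660, -0.5000); cell (3,2); t to first gridline: x 0.3926, y 0.9000 (then +1.1547 / +2.0000)
    (4,2) via x @ 0.3926
    (4,1) via y @ 0.9000
    (5,1) via x @ 1.5473
    (6,1) via x @ 2.7020
    (6,0) via y @ 2.9000  # hit
  → r_3 = 2.9000
beam 4: φ=135°, α=60°
  direction (0.5000, 0.8660); cell (3,2); t to first gridline: x 0.6800, y 0.6351 (then +2.0000 / +1.1547)
    (3,3) via y @ 0.6351
    (4,3) via x @ 0.6800
    (4,4) via y @ 1.7898
    (5,4) via x @ 2.6800
    (5,5) via y @ 2.9445
    (5,6) via y @ 4.0992
    (6,6) via x @ 4.6800
    (6,7) via y @ 5.2539
    (6,8) via y @ 6.4086  # hit
  → r_4 = 6.4086

ranges = [3.0715, 1.6743, 2.9000, 6.4086]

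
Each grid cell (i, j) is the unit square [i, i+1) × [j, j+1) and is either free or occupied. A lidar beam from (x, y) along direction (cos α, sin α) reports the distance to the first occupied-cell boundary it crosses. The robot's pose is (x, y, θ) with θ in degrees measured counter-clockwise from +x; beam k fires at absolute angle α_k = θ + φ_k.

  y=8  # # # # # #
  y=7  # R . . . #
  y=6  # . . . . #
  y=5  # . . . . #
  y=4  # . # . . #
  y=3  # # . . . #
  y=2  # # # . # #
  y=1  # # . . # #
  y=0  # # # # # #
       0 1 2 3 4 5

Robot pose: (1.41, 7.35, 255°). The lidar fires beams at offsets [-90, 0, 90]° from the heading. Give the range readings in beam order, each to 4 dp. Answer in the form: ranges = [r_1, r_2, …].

ranges = [0.4245, 1.5841, 3.7166]

beam 1: φ=-90°, α=165°
  d=(-0.9659,0.2588)  start (1,7)  tX=0.4245 tY=2.5114  stride 1/|dx|=1.0353 1/|dy|=3.8637
    cross x-line → (0,7), t=0.4245 (wall)
  → r_1 = 0.4245
beam 2: φ=0°, α=255°
  d=(-0.2588,-0.9659)  start (1,7)  tX=1.5841 tY=0.3623  stride 1/|dx|=3.8637 1/|dy|=1.0353
    cross y-line → (1,6), t=0.3623
    cross y-line → (1,5), t=1.3976
    cross x-line → (0,5), t=1.5841 (wall)
  → r_2 = 1.5841
beam 3: φ=90°, α=345°
  d=(0.9659,-0.2588)  start (1,7)  tX=0.6108 tY=1.3523  stride 1/|dx|=1.0353 1/|dy|=3.8637
    cross x-line → (2,7), t=0.6108
    cross y-line → (2,6), t=1.3523
    cross x-line → (3,6), t=1.6461
    cross x-line → (4,6), t=2.6814
    cross x-line → (5,6), t=3.7166 (wall)
  → r_3 = 3.7166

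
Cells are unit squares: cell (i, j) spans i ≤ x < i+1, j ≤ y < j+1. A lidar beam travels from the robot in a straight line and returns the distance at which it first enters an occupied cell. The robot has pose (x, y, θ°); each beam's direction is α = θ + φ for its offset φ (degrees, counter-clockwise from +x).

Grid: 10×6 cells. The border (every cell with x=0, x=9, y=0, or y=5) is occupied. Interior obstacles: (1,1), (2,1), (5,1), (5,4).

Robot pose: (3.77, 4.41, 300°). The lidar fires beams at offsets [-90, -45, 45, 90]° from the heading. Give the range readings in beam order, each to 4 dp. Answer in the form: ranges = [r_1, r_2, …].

beam 1: φ=-90°, α=210°
  d=(-0.8660,-0.5000)  start (3,4)  tX=0.8891 tY=0.8200  stride 1/|dx|=1.1547 1/|dy|=2.0000
    cross y-line → (3,3), t=0.8200
    cross x-line → (2,3), t=0.8891
    cross x-line → (1,3), t=2.0438
    cross y-line → (1,2), t=2.8200
    cross x-line → (0,2), t=3.1985 (wall)
  → r_1 = 3.1985
beam 2: φ=-45°, α=255°
  d=(-0.2588,-0.9659)  start (3,4)  tX=2.9751 tY=0.4245  stride 1/|dx|=3.8637 1/|dy|=1.0353
    cross y-line → (3,3), t=0.4245
    cross y-line → (3,2), t=1.4597
    cross y-line → (3,1), t=2.4950
    cross x-line → (2,1), t=2.9751 (wall)
  → r_2 = 2.9751
beam 3: φ=45°, α=345°
  d=(0.9659,-0.2588)  start (3,4)  tX=0.2381 tY=1.5841  stride 1/|dx|=1.0353 1/|dy|=3.8637
    cross x-line → (4,4), t=0.2381
    cross x-line → (5,4), t=1.2734 (wall)
  → r_3 = 1.2734
beam 4: φ=90°, α=30°
  d=(0.8660,0.5000)  start (3,4)  tX=0.2656 tY=1.1800  stride 1/|dx|=1.1547 1/|dy|=2.0000
    cross x-line → (4,4), t=0.2656
    cross y-line → (4,5), t=1.1800 (wall)
  → r_4 = 1.1800

ranges = [3.1985, 2.9751, 1.2734, 1.1800]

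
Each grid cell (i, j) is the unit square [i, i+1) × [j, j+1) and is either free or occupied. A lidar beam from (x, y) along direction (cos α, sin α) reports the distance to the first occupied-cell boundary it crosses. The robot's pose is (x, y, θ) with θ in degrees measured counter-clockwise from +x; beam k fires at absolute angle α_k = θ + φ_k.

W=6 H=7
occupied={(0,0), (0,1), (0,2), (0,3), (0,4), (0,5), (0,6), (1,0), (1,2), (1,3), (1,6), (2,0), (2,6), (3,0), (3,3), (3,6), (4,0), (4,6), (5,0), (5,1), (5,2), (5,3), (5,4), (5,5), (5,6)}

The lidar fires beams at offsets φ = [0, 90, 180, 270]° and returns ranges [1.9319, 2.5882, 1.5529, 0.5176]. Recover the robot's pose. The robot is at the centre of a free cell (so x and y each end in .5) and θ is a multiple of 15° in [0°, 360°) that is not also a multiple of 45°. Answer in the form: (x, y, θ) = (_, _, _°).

(x, y, θ) = (4.5, 2.5, 75°)

The pose lattice has 17·16 = 272 candidates. Test each by forward raycasting.
  (4.5, 5.5, 240°): beam 1 = 1.7321 ≠ 1.9319 ✗
  (4.5, 1.5, 30°): beam 1 = 0.5774 ≠ 1.9319 ✗
  (3.5, 1.5, 105°): beam 1 = 1.5529 ≠ 1.9319 ✗
  (4.5, 4.5, 330°): beam 1 = 0.5774 ≠ 1.9319 ✗
  (4.5, 4.5, 255°): beam 1 = 3.6235 ≠ 1.9319 ✗
  …
  (4.5, 2.5, 75°): r_1=1.9319, r_2=2.5882, r_3=1.5529, r_4=0.5176 — all match ✓
Unique over the lattice → pose = (4.5, 2.5, 75°).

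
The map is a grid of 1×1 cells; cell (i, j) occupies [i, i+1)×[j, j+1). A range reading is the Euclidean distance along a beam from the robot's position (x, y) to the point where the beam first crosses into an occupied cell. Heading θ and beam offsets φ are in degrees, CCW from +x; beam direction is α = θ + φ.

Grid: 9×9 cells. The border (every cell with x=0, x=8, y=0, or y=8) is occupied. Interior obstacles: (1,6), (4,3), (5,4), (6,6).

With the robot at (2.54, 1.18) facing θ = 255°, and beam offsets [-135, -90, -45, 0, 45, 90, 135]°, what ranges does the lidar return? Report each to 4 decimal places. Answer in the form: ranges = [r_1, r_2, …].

ranges = [3.0800, 1.5943, 0.3600, 0.1863, 0.2078, 0.6955, 6.3047]

beam 1: φ=-135°, α=120°
  direction (-0.5000, 0.8660); cell (2,1); t to first gridline: x 1.0800, y 0.9469 (then +2.0000 / +1.1547)
    (2,2) via y @ 0.9469
    (1,2) via x @ 1.0800
    (1,3) via y @ 2.1016
    (0,3) via x @ 3.0800  # hit
  → r_1 = 3.0800
beam 2: φ=-90°, α=165°
  direction (-0.9659, 0.2588); cell (2,1); t to first gridline: x 0.5590, y 3.1682 (then +1.0353 / +3.8637)
    (1,1) via x @ 0.5590
    (0,1) via x @ 1.5943  # hit
  → r_2 = 1.5943
beam 3: φ=-45°, α=210°
  direction (-0.8660, -0.5000); cell (2,1); t to first gridline: x 0.6235, y 0.3600 (then +1.1547 / +2.0000)
    (2,0) via y @ 0.3600  # hit
  → r_3 = 0.3600
beam 4: φ=0°, α=255°
  direction (-0.2588, -0.9659); cell (2,1); t to first gridline: x 2.0864, y 0.1863 (then +3.8637 / +1.0353)
    (2,0) via y @ 0.1863  # hit
  → r_4 = 0.1863
beam 5: φ=45°, α=300°
  direction (0.5000, -0.8660); cell (2,1); t to first gridline: x 0.9200, y 0.2078 (then +2.0000 / +1.1547)
    (2,0) via y @ 0.2078  # hit
  → r_5 = 0.2078
beam 6: φ=90°, α=345°
  direction (0.9659, -0.2588); cell (2,1); t to first gridline: x 0.4762, y 0.6955 (then +1.0353 / +3.8637)
    (3,1) via x @ 0.4762
    (3,0) via y @ 0.6955  # hit
  → r_6 = 0.6955
beam 7: φ=135°, α=30°
  direction (0.8660, 0.5000); cell (2,1); t to first gridline: x 0.5312, y 1.6400 (then +1.1547 / +2.0000)
    (3,1) via x @ 0.5312
    (3,2) via y @ 1.6400
    (4,2) via x @ 1.6859
    (5,2) via x @ 2.8406
    (5,3) via y @ 3.6400
    (6,3) via x @ 3.9953
    (7,3) via x @ 5.1500
    (7,4) via y @ 5.6400
    (8,4) via x @ 6.3047  # hit
  → r_7 = 6.3047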